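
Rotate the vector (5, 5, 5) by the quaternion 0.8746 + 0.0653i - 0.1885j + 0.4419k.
(-2.656, 5.342, 6.277)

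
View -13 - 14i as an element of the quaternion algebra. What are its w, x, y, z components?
-13 - 14i + 0j + 0k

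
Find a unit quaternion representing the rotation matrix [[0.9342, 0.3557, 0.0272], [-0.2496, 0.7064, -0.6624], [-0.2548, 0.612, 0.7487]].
0.9205 + 0.3461i + 0.0766j - 0.1644k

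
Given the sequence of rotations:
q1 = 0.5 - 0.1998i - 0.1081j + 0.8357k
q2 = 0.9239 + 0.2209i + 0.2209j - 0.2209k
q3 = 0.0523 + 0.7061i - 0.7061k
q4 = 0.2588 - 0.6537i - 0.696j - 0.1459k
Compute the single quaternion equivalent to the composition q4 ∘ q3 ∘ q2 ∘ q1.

q2 · q1 = 0.7146 + 0.0866i - 0.1299j + 0.6819k
q3 · q2 · q1 = 0.4577 + 0.4174i - 0.5494j - 0.5606k
q4 · q3 · q2 · q1 = -0.0729 + 0.1188i - 0.8881j + 0.4378k
-0.0729 + 0.1188i - 0.8881j + 0.4378k


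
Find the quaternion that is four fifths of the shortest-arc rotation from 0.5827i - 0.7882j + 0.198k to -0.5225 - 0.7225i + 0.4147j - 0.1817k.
0.4297 + 0.7195i - 0.5106j + 0.192k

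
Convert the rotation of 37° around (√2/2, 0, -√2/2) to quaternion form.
0.9483 + 0.2244i - 0.2244k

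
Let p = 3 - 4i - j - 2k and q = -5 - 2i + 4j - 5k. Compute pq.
-29 + 27i + j - 23k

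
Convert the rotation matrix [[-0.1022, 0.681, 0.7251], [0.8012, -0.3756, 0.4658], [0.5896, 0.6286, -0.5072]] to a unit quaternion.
0.061 + 0.6672i + 0.5554j + 0.4926k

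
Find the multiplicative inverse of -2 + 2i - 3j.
-0.1176 - 0.1176i + 0.1765j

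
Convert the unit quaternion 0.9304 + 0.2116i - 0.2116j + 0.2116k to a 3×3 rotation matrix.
[[0.8209, -0.4833, -0.3042], [0.3042, 0.8209, -0.4833], [0.4833, 0.3042, 0.8209]]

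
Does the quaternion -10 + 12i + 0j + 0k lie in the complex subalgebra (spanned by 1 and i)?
Yes. The quaternion -10 + 12i has j- and k-coefficients y = z = 0, so it lies in the complex subalgebra spanned by 1 and i.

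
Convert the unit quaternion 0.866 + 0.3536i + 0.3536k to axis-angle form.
axis = (√2/2, 0, √2/2), θ = π/3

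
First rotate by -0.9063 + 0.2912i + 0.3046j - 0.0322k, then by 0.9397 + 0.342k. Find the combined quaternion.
-0.8406 + 0.1695i + 0.3858j - 0.3402k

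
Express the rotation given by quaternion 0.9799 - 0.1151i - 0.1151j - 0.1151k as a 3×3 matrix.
[[0.947, 0.2521, -0.1991], [-0.1991, 0.947, 0.2521], [0.2521, -0.1991, 0.947]]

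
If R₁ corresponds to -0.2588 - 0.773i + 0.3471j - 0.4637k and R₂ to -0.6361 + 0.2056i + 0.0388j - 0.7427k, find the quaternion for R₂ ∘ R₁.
-0.0343 + 0.6783i + 0.4386j + 0.5885k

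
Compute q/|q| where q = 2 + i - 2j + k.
0.6325 + 0.3162i - 0.6325j + 0.3162k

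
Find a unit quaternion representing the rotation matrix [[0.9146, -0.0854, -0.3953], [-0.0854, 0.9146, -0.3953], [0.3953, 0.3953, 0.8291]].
0.9563 + 0.2067i - 0.2067j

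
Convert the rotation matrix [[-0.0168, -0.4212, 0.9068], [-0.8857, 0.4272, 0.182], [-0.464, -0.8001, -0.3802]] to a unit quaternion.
0.5075 - 0.4838i + 0.6753j - 0.2288k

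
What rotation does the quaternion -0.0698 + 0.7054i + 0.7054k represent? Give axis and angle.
axis = (√2/2, 0, √2/2), θ = 188°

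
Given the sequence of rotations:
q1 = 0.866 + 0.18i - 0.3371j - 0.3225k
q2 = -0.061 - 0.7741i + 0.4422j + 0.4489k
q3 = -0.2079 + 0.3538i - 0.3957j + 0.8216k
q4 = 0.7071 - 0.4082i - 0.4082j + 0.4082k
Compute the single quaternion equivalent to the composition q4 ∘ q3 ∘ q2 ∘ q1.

q2 · q1 = 0.3803 - 0.6726i + 0.2347j + 0.5898k
q3 · q2 · q1 = -0.2328 - 0.1518i - 0.9606j + 0.0067k
q4 · q3 · q2 · q1 = -0.6214 + 0.3771i - 0.6434j + 0.2399k
-0.6214 + 0.3771i - 0.6434j + 0.2399k


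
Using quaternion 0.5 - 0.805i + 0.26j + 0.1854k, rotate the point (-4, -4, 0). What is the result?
(-0.768, 2.392, 5.068)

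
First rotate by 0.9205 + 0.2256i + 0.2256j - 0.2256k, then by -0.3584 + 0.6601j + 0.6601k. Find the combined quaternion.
-0.3299 - 0.3787i + 0.6757j + 0.5396k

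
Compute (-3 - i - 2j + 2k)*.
-3 + i + 2j - 2k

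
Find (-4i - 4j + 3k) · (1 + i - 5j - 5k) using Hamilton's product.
-1 + 31i - 21j + 27k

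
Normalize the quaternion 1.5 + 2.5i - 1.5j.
0.4575 + 0.7625i - 0.4575j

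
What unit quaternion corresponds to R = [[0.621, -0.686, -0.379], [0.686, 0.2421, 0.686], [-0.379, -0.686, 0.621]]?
0.7881 - 0.4353i + 0.4353k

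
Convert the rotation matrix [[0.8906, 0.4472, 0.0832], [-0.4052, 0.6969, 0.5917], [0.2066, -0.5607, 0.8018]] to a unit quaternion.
0.9205 - 0.313i - 0.0335j - 0.2315k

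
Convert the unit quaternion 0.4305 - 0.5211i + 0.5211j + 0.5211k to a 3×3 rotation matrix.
[[-0.0862, -0.9918, -0.0944], [-0.0944, -0.0862, 0.9918], [-0.9918, 0.0944, -0.0862]]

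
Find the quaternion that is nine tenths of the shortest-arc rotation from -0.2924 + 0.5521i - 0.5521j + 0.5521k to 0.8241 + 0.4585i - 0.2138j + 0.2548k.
0.7479 + 0.5121i - 0.2784j + 0.3175k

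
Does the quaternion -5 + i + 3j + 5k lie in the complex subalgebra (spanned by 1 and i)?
No. The quaternion -5 + i + 3j + 5k has j-coefficient y = 3 and k-coefficient z = 5, not both zero, so it does not lie in the complex subalgebra spanned by 1 and i.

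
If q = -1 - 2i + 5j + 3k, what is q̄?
-1 + 2i - 5j - 3k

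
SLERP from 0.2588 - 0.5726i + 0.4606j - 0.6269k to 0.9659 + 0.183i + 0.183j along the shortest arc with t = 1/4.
0.5505 - 0.4347i + 0.4611j - 0.5435k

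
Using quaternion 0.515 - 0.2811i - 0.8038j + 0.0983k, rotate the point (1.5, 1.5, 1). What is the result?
(-0.824, 2.195, 0.037)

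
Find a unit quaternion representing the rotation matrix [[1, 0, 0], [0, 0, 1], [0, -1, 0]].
0.7071 - 0.7071i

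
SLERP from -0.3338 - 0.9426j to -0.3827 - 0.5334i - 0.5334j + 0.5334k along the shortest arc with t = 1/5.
-0.3678 - 0.1215i - 0.9139j + 0.1215k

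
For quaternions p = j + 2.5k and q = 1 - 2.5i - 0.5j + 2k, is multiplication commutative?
No: pq = -4.5 + 3.25i - 5.25j + 5k ≠ -4.5 - 3.25i + 7.25j = qp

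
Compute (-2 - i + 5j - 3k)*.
-2 + i - 5j + 3k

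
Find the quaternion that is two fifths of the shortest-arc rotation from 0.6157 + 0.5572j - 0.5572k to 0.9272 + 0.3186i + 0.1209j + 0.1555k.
0.8392 + 0.1468i + 0.4284j - 0.301k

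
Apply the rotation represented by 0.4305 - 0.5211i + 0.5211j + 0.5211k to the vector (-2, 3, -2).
(-2.614, -2.053, 2.439)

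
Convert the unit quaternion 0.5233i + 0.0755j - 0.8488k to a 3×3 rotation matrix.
[[-0.4523, 0.079, -0.8884], [0.079, -0.9886, -0.1282], [-0.8884, -0.1282, 0.4409]]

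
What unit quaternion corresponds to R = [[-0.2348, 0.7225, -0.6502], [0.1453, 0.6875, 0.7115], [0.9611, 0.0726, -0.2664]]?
0.5446 - 0.2933i - 0.7397j - 0.265k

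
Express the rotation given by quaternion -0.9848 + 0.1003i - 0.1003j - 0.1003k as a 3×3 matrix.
[[0.9598, -0.2177, 0.1774], [0.1774, 0.9598, 0.2177], [-0.2177, -0.1774, 0.9598]]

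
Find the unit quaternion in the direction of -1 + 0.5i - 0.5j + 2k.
-0.4264 + 0.2132i - 0.2132j + 0.8528k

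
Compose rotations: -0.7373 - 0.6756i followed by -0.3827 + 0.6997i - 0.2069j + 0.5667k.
0.7549 - 0.2573i - 0.2303j - 0.5576k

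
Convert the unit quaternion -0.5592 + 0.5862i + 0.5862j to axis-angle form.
axis = (√2/2, √2/2, 0), θ = 248°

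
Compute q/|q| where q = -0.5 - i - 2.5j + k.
-0.1715 - 0.343i - 0.8575j + 0.343k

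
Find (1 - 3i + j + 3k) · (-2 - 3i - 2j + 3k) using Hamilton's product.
-18 + 12i - 4j + 6k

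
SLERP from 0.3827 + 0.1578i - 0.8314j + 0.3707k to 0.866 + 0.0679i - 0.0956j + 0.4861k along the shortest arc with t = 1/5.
0.5226 + 0.1489i - 0.724j + 0.425k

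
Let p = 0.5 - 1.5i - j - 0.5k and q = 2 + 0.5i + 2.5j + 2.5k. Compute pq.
5.5 - 4i + 2.75j - 3k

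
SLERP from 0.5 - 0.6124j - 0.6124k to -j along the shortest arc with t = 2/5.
0.329 - 0.8541j - 0.4029k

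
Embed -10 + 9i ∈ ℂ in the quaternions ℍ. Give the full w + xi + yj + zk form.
-10 + 9i + 0j + 0k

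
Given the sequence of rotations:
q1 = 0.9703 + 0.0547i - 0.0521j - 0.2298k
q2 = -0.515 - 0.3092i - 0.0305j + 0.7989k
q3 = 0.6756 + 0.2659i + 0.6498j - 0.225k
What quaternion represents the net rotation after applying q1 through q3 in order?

q2 · q1 = -0.3008 - 0.2796i - 0.0301j + 0.9113k
q3 · q2 · q1 = 0.0957 + 0.3165i - 0.3952j + 0.857k
0.0957 + 0.3165i - 0.3952j + 0.857k


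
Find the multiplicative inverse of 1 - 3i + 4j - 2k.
0.0333 + 0.1i - 0.1333j + 0.0667k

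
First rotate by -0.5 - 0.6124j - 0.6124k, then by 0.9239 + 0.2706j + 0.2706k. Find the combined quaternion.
-0.1305 - 0.7011j - 0.7011k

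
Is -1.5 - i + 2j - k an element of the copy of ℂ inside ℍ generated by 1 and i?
No. The quaternion -1.5 - i + 2j - k has j-coefficient y = 2 and k-coefficient z = -1, not both zero, so it does not lie in the complex subalgebra spanned by 1 and i.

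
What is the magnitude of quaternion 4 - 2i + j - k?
√22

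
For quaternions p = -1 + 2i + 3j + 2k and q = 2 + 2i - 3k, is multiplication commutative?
No: pq = -7i + 16j + k ≠ 11i - 4j + 13k = qp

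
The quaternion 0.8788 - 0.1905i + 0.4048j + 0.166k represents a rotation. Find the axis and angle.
axis = (-0.3992, 0.8483, 0.3479), θ = 57°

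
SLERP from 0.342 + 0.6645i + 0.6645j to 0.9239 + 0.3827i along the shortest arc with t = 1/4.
0.5439 + 0.6464i + 0.5352j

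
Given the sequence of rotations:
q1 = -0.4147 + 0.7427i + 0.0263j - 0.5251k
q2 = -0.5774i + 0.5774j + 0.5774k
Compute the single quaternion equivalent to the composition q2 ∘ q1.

q2 · q1 = 0.7168 - 0.0789i - 0.1138j - 0.6835k
0.7168 - 0.0789i - 0.1138j - 0.6835k


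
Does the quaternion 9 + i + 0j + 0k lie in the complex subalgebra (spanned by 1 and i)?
Yes. The quaternion 9 + i has j- and k-coefficients y = z = 0, so it lies in the complex subalgebra spanned by 1 and i.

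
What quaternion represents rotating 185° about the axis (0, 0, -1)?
-0.0436 - 0.999k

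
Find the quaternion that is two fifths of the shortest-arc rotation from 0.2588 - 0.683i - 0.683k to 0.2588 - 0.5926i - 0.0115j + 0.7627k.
0.0569 - 0.2019i + 0.0066j - 0.9777k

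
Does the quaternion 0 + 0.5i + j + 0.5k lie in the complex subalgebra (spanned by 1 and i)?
No. The quaternion 0.5i + j + 0.5k has j-coefficient y = 1 and k-coefficient z = 0.5, not both zero, so it does not lie in the complex subalgebra spanned by 1 and i.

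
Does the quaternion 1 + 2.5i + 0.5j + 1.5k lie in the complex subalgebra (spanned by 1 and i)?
No. The quaternion 1 + 2.5i + 0.5j + 1.5k has j-coefficient y = 0.5 and k-coefficient z = 1.5, not both zero, so it does not lie in the complex subalgebra spanned by 1 and i.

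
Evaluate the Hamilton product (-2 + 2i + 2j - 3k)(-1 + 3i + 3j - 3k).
-19 - 5i - 11j + 9k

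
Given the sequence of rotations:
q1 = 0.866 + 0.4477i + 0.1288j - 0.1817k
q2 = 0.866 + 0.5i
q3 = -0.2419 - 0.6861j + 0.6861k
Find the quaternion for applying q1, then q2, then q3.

q2 · q1 = 0.5261 + 0.8207i + 0.2024j - 0.093k
q3 · q2 · q1 = 0.0754 - 0.2736i + 0.1532j + 0.9465k
0.0754 - 0.2736i + 0.1532j + 0.9465k


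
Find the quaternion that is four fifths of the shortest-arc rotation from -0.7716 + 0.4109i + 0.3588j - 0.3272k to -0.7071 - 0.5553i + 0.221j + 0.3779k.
-0.8375 - 0.3871i + 0.293j + 0.2508k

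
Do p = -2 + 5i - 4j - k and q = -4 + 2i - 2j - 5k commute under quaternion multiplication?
No: pq = -15 - 6i + 43j + 12k ≠ -15 - 42i - 3j + 16k = qp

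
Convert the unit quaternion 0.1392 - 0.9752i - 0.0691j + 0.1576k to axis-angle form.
axis = (-0.9848, -0.0698, 0.1591), θ = 164°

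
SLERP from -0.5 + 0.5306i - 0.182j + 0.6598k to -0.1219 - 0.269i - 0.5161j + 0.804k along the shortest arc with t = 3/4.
-0.2456 - 0.0619i - 0.4713j + 0.8448k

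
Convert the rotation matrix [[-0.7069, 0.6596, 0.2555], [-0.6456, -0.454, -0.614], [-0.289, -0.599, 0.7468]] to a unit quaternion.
-0.3827 - 0.0098i - 0.3557j + 0.8526k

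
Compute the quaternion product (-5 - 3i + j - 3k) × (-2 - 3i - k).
-2 + 20i + 4j + 14k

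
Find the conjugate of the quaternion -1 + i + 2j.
-1 - i - 2j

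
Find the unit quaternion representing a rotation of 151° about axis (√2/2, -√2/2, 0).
0.2504 + 0.6846i - 0.6846j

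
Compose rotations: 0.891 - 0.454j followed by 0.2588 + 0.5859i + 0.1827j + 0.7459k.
0.3135 + 0.8607i + 0.0453j + 0.3986k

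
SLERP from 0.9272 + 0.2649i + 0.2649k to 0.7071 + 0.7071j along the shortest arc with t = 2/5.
0.9175 + 0.1723i + 0.3143j + 0.1723k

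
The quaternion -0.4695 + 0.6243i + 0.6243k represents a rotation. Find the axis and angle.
axis = (√2/2, 0, √2/2), θ = 236°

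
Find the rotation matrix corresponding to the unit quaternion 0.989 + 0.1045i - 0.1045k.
[[0.9782, 0.2067, -0.0218], [-0.2067, 0.9563, -0.2067], [-0.0218, 0.2067, 0.9782]]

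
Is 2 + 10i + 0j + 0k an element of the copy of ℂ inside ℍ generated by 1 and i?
Yes. The quaternion 2 + 10i has j- and k-coefficients y = z = 0, so it lies in the complex subalgebra spanned by 1 and i.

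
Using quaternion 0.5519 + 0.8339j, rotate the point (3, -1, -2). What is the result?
(-3.013, -1, -1.98)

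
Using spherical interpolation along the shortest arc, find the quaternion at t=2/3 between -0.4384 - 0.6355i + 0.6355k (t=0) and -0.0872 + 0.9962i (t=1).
-0.1038 - 0.9647i + 0.2421k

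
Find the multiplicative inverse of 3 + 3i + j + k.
0.15 - 0.15i - 0.05j - 0.05k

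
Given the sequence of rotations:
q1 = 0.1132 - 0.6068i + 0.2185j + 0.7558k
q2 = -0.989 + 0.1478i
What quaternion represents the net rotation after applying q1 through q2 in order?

q2 · q1 = -0.0223 + 0.6169i - 0.3278j - 0.7152k
-0.0223 + 0.6169i - 0.3278j - 0.7152k


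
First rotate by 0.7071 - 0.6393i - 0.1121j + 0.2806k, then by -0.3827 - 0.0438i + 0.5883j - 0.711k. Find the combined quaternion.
-0.0332 + 0.2991i + 0.9257j - 0.2291k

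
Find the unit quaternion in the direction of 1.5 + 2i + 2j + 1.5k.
0.4243 + 0.5657i + 0.5657j + 0.4243k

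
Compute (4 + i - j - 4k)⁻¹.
0.1176 - 0.0294i + 0.0294j + 0.1176k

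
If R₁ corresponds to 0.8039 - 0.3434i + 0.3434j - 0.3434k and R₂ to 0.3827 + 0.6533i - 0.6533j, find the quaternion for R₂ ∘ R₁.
0.7563 + 0.6181i - 0.1694j - 0.1314k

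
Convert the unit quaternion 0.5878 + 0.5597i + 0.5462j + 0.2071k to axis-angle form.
axis = (0.6918, 0.6752, 0.256), θ = 108°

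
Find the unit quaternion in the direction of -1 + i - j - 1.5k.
-0.4364 + 0.4364i - 0.4364j - 0.6547k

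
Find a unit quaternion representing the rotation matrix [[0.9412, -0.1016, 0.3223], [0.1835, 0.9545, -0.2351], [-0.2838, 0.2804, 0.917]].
0.9763 + 0.132i + 0.1552j + 0.073k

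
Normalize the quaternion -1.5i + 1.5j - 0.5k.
-0.6882i + 0.6882j - 0.2294k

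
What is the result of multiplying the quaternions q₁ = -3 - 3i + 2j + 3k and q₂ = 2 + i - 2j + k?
-2 - i + 16j + 7k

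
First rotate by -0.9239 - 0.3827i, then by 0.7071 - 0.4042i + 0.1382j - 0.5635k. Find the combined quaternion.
-0.808 + 0.1028i + 0.088j + 0.5735k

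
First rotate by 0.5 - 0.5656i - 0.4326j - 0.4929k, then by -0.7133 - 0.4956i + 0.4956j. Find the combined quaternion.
-0.4226 - 0.0886i + 0.3121j + 0.8463k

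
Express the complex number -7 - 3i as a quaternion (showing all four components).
-7 - 3i + 0j + 0k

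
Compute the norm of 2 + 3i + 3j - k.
√23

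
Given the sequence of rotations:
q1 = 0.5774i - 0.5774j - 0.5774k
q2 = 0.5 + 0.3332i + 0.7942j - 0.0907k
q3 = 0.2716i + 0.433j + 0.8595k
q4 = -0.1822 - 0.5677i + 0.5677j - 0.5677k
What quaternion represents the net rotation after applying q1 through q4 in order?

q2 · q1 = 0.2138 - 0.2222i - 0.1487j - 0.9397k
q3 · q2 · q1 = 0.9324 - 0.221i + 0.1568j + 0.2396k
q4 · q3 · q2 · q1 = -0.2483 - 0.264i + 0.7622j - 0.5365k
-0.2483 - 0.264i + 0.7622j - 0.5365k


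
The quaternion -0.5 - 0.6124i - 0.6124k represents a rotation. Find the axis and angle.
axis = (-√2/2, 0, -√2/2), θ = 4π/3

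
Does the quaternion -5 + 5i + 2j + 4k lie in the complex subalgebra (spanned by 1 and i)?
No. The quaternion -5 + 5i + 2j + 4k has j-coefficient y = 2 and k-coefficient z = 4, not both zero, so it does not lie in the complex subalgebra spanned by 1 and i.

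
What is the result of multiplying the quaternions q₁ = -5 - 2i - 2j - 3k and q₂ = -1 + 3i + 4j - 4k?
7 + 7i - 35j + 21k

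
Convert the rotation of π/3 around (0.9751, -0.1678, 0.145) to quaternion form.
0.866 + 0.4875i - 0.0839j + 0.0725k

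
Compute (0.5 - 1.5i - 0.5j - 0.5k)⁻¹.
0.1667 + 0.5i + 0.1667j + 0.1667k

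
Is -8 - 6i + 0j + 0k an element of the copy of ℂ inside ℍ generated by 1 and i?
Yes. The quaternion -8 - 6i has j- and k-coefficients y = z = 0, so it lies in the complex subalgebra spanned by 1 and i.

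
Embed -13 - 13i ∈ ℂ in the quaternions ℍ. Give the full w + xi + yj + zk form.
-13 - 13i + 0j + 0k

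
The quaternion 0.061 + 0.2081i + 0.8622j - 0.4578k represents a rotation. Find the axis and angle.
axis = (0.2085, 0.8638, -0.4587), θ = 173°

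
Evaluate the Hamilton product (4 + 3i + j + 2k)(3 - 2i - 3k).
24 - 2i + 8j - 4k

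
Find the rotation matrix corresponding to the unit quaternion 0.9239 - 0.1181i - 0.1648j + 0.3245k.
[[0.7351, -0.5607, -0.3812], [0.6385, 0.7615, 0.1113], [0.2279, -0.3252, 0.9178]]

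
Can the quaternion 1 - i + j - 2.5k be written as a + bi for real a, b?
No. The quaternion 1 - i + j - 2.5k has j-coefficient y = 1 and k-coefficient z = -2.5, not both zero, so it does not lie in the complex subalgebra spanned by 1 and i.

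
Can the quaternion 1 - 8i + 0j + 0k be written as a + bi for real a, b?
Yes. The quaternion 1 - 8i has j- and k-coefficients y = z = 0, so it lies in the complex subalgebra spanned by 1 and i.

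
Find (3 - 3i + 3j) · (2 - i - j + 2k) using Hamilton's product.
6 - 3i + 9j + 12k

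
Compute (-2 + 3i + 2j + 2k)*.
-2 - 3i - 2j - 2k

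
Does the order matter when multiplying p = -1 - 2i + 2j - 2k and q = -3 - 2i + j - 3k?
Yes: pq = -9 + 4i - 9j + 11k ≠ -9 + 12i - 5j + 7k = qp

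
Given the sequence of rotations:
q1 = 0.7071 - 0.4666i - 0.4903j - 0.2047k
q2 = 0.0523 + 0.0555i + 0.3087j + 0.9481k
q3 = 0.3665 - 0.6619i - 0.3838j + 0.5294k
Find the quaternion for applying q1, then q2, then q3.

q2 · q1 = 0.4083 + 0.4165i - 0.2384j + 0.7765k
q3 · q2 · q1 = -0.0773 - 0.2894i + 0.4904j + 0.8184k
-0.0773 - 0.2894i + 0.4904j + 0.8184k


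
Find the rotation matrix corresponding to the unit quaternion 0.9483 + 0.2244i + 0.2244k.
[[0.8993, -0.4256, 0.1007], [0.4256, 0.7986, -0.4256], [0.1007, 0.4256, 0.8993]]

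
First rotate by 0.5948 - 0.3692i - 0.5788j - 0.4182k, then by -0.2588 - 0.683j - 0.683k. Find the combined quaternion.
-0.8349 - 0.0141i - 0.0043j - 0.5502k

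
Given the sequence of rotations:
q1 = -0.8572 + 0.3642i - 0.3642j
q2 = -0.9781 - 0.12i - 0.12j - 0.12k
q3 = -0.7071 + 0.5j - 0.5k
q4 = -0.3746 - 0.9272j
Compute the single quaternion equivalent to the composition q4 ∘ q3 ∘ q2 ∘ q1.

q2 · q1 = 0.8384 - 0.2971i + 0.4154j + 0.1903k
q3 · q2 · q1 = -0.7054 + 0.5129i + 0.274j - 0.4052k
q4 · q3 · q2 · q1 = 0.5183 + 0.1836i + 0.5514j + 0.6273k
0.5183 + 0.1836i + 0.5514j + 0.6273k


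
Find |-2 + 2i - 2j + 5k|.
√37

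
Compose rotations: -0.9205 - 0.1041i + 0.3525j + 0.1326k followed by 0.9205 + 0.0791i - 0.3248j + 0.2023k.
-0.7514 - 0.283i + 0.5919j - 0.0701k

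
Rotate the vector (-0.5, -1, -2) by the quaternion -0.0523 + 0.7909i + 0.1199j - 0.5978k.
(1.661, 0.961, 1.252)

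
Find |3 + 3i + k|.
√19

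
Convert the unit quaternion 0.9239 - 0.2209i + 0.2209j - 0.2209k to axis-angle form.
axis = (-√3/3, √3/3, -√3/3), θ = π/4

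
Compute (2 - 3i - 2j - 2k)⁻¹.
0.0952 + 0.1429i + 0.0952j + 0.0952k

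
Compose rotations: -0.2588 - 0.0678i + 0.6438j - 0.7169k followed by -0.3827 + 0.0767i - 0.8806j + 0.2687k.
0.8638 + 0.4644i + 0.0183j + 0.1945k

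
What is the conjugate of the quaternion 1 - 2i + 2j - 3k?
1 + 2i - 2j + 3k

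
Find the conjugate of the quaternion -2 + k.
-2 - k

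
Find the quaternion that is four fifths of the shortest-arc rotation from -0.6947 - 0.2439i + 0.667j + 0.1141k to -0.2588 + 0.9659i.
0.0351 - 0.9787i + 0.1993j + 0.0341k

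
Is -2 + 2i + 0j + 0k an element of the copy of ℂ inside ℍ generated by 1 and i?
Yes. The quaternion -2 + 2i has j- and k-coefficients y = z = 0, so it lies in the complex subalgebra spanned by 1 and i.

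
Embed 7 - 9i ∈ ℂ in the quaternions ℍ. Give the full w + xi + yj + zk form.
7 - 9i + 0j + 0k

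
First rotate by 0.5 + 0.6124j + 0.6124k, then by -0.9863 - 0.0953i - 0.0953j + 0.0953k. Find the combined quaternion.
-0.4931 - 0.1644i - 0.5933j - 0.6147k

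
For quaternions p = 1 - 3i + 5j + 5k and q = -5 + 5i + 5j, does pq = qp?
No: pq = -15 - 5i + 5j - 65k ≠ -15 + 45i - 45j + 15k = qp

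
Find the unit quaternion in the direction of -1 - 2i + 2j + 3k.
-0.2357 - 0.4714i + 0.4714j + 0.7071k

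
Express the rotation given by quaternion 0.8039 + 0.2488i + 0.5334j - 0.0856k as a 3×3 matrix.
[[0.4163, 0.403, 0.815], [0.1278, 0.8615, -0.4913], [-0.9002, 0.3087, 0.3072]]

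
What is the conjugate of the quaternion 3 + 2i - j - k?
3 - 2i + j + k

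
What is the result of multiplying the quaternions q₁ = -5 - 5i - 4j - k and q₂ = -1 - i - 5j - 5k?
-25 + 25i + 5j + 47k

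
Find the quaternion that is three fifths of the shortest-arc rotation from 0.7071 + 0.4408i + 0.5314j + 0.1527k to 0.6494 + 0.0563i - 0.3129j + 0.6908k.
0.7928 + 0.2522i + 0.0397j + 0.5534k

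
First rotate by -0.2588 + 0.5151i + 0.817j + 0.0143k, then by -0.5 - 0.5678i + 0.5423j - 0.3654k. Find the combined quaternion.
-0.016 + 0.1957i - 0.7289j - 0.6558k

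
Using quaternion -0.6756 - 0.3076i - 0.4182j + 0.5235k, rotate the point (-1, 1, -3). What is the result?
(0.133, 3.273, -0.518)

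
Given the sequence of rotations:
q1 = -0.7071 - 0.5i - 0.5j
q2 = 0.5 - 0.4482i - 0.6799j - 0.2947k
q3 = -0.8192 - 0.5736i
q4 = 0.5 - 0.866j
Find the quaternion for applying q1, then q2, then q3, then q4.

q2 · q1 = -0.9176 - 0.0804i + 0.3781j + 0.0925k
q3 · q2 · q1 = 0.7056 + 0.5922i - 0.2567j - 0.2927k
q4 · q3 · q2 · q1 = 0.1305 + 0.5496i - 0.7394j + 0.3665k
0.1305 + 0.5496i - 0.7394j + 0.3665k


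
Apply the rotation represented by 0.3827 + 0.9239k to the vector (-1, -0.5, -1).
(1.061, -0.354, -1)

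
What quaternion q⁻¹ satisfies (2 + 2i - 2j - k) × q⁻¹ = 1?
0.1538 - 0.1538i + 0.1538j + 0.0769k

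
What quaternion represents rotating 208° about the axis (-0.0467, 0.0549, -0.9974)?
-0.2419 - 0.0453i + 0.0533j - 0.9678k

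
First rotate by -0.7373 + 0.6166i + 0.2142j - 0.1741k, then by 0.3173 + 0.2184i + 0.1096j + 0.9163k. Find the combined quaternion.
-0.2326 - 0.1807i + 0.5902j - 0.7516k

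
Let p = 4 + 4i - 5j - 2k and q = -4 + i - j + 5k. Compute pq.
-15 - 39i - 6j + 29k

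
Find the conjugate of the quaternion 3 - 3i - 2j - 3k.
3 + 3i + 2j + 3k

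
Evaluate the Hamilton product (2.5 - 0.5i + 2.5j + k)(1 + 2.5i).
3.75 + 5.75i + 5j - 5.25k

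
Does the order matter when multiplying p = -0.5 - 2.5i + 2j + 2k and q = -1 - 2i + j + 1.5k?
Yes: pq = -9.5 + 4.5i - 2.75j - 1.25k ≠ -9.5 + 2.5i - 2.25j - 4.25k = qp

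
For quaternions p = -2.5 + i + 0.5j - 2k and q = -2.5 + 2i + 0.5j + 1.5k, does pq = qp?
No: pq = 7 - 5.75i - 8j + 0.75k ≠ 7 - 9.25i + 3j + 1.75k = qp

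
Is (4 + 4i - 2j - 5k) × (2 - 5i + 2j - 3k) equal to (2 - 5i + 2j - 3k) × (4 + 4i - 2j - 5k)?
No: pq = 17 + 4i + 41j - 24k ≠ 17 - 28i - 33j - 20k = qp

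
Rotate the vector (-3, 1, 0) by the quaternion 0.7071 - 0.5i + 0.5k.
(-2.207, -2.121, 0.793)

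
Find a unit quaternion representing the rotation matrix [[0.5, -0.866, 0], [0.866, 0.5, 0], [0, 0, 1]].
0.866 + 0.5k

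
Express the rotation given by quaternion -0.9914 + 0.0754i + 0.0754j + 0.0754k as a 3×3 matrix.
[[0.9773, 0.1609, -0.1381], [-0.1381, 0.9773, 0.1609], [0.1609, -0.1381, 0.9773]]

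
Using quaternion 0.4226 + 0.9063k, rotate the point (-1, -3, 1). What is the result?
(2.941, 1.162, 1)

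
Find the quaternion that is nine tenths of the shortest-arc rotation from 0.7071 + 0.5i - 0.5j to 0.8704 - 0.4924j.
0.8647 + 0.0524i - 0.4996j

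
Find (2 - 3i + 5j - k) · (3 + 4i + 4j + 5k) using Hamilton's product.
3 + 28i + 34j - 25k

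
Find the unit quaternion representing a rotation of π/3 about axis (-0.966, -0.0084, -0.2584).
0.866 - 0.483i - 0.0042j - 0.1292k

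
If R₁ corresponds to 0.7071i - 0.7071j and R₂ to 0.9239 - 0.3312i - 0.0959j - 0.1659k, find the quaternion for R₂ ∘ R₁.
0.1664 + 0.536i - 0.7706j + 0.302k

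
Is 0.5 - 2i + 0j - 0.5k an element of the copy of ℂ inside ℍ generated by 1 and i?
No. The quaternion 0.5 - 2i - 0.5k has j-coefficient y = 0 and k-coefficient z = -0.5, not both zero, so it does not lie in the complex subalgebra spanned by 1 and i.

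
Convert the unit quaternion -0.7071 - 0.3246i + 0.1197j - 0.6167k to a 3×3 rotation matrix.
[[0.2107, -0.9498, 0.2311], [0.7944, 0.0286, -0.6067], [0.5696, 0.3114, 0.7606]]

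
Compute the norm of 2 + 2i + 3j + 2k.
√21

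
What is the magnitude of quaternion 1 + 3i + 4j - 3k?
√35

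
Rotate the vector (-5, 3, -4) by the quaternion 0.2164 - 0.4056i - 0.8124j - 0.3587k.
(5.572, -4.311, 0.605)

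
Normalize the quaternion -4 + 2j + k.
-0.8729 + 0.4364j + 0.2182k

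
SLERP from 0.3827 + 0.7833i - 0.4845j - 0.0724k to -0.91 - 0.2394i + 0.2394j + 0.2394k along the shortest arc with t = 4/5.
0.8465 + 0.3759i - 0.3088j - 0.2163k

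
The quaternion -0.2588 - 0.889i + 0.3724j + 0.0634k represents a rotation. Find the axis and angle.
axis = (-0.9204, 0.3855, 0.0656), θ = 7π/6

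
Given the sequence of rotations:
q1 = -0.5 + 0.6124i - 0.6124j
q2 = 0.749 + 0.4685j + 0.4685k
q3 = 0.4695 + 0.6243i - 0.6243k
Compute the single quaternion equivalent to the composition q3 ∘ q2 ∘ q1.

q2 · q1 = -0.0876 + 0.7456i - 0.406j - 0.5212k
q3 · q2 · q1 = -0.832 + 0.0419i - 0.3307j - 0.4435k
-0.832 + 0.0419i - 0.3307j - 0.4435k


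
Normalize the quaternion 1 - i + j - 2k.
0.378 - 0.378i + 0.378j - 0.7559k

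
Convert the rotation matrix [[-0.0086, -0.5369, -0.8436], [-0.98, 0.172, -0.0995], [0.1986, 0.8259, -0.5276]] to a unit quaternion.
-0.3987 - 0.5803i + 0.6535j + 0.2779k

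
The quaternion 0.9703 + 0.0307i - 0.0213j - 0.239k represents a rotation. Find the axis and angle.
axis = (0.1269, -0.0881, -0.988), θ = 28°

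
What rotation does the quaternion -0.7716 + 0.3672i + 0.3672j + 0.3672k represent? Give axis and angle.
axis = (√3/3, √3/3, √3/3), θ = 281°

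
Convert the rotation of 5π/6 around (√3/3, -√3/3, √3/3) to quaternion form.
0.2588 + 0.5577i - 0.5577j + 0.5577k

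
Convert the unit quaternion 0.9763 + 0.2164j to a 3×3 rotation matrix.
[[0.9063, 0, 0.4225], [0, 1, 0], [-0.4225, 0, 0.9063]]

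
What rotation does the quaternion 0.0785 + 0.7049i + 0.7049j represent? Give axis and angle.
axis = (√2/2, √2/2, 0), θ = 171°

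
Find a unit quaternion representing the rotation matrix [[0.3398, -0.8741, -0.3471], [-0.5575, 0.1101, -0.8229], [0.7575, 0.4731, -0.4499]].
0.5 + 0.648i - 0.5523j + 0.1583k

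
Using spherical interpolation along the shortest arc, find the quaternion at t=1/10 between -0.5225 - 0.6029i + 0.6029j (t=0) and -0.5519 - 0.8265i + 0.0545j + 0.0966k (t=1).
-0.5347 - 0.6372i + 0.555j + 0.0103k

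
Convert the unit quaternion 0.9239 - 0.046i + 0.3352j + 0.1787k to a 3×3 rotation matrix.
[[0.7114, -0.361, 0.6029], [0.2994, 0.9319, 0.2048], [-0.6358, 0.0348, 0.771]]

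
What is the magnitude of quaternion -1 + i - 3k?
√11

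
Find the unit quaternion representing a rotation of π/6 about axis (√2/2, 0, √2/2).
0.9659 + 0.183i + 0.183k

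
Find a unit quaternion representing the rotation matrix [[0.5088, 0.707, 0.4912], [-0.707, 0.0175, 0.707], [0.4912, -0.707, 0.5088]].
0.7133 - 0.4956i - 0.4956k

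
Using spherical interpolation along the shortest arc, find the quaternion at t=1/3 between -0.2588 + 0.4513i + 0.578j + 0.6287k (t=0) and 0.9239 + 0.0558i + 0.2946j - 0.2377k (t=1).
-0.6265 + 0.3401i + 0.3349j + 0.6162k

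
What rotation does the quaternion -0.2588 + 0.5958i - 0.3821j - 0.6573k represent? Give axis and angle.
axis = (0.6168, -0.3956, -0.6805), θ = 7π/6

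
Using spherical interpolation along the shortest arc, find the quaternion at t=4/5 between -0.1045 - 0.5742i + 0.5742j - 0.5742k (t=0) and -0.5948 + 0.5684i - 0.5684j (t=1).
0.4789 - 0.6136i + 0.6136j - 0.1328k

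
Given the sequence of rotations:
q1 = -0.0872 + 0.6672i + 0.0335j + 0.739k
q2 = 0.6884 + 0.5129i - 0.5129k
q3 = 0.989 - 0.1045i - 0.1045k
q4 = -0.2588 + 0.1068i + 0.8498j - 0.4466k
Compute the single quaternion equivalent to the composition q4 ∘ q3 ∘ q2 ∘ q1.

q2 · q1 = -0.0232 + 0.4318i - 0.6982j + 0.5706k
q3 · q2 · q1 = 0.0818 + 0.3565i - 0.676j + 0.6397k
q4 · q3 · q2 · q1 = 0.8009 + 0.1582i + 0.0169j - 0.5772k
0.8009 + 0.1582i + 0.0169j - 0.5772k


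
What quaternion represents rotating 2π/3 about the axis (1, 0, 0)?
0.5 + 0.866i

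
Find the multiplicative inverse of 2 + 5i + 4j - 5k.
0.0286 - 0.0714i - 0.0571j + 0.0714k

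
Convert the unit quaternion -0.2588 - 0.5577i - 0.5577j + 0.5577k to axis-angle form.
axis = (-√3/3, -√3/3, √3/3), θ = 7π/6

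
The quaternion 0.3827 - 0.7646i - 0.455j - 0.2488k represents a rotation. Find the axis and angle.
axis = (-0.8276, -0.4925, -0.2693), θ = 3π/4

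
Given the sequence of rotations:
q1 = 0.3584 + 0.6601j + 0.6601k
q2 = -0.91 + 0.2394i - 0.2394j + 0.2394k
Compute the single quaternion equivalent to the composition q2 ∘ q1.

q2 · q1 = -0.3261 - 0.2303i - 0.8445j - 0.3569k
-0.3261 - 0.2303i - 0.8445j - 0.3569k


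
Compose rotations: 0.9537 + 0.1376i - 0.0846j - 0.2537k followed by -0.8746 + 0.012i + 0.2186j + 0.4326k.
-0.7075 - 0.1278i + 0.345j + 0.6034k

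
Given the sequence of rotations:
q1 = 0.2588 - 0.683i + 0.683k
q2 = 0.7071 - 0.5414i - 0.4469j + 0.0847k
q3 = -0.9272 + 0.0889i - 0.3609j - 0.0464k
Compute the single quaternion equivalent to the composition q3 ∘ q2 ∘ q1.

q2 · q1 = -0.2446 - 0.9283i + 0.1963j + 0.1996k
q3 · q2 · q1 = 0.3894 + 0.776i - 0.0684j - 0.4913k
0.3894 + 0.776i - 0.0684j - 0.4913k


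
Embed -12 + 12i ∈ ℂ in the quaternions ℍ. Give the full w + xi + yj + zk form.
-12 + 12i + 0j + 0k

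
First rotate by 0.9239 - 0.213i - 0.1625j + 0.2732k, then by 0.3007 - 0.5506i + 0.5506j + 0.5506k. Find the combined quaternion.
0.0996 - 0.3329i + 0.493j + 0.7976k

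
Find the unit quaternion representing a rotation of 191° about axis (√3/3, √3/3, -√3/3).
-0.0958 + 0.5747i + 0.5747j - 0.5747k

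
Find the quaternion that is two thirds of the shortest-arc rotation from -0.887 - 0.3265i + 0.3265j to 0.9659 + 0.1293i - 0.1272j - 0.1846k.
-0.9522 - 0.198i + 0.1966j + 0.1245k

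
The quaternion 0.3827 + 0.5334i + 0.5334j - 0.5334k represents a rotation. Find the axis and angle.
axis = (√3/3, √3/3, -√3/3), θ = 3π/4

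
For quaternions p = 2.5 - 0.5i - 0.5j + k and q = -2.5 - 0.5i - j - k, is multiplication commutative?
No: pq = -6 + 1.5i - 2.25j - 4.75k ≠ -6 - 1.5i - 0.25j - 5.25k = qp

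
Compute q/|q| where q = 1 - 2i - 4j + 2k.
0.2 - 0.4i - 0.8j + 0.4k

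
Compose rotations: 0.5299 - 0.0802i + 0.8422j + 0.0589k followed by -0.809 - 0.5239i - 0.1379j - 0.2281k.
-0.3411 - 0.0287i - 0.7053j - 0.6208k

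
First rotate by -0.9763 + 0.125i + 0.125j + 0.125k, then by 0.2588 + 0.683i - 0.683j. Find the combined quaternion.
-0.2527 - 0.7198i + 0.6138j + 0.2031k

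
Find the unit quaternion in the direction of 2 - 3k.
0.5547 - 0.8321k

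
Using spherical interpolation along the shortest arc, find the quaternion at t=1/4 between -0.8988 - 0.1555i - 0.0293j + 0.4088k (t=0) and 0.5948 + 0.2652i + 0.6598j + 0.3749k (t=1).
-0.9247 - 0.2097i - 0.2262j + 0.223k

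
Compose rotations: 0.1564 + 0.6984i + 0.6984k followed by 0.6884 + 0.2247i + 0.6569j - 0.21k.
0.0974 + 0.9747i - 0.2009j - 0.0108k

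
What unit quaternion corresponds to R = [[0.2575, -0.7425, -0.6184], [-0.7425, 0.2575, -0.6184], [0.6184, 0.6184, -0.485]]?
0.5074 + 0.6093i - 0.6093j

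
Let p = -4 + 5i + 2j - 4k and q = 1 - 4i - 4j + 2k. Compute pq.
32 + 9i + 24j - 24k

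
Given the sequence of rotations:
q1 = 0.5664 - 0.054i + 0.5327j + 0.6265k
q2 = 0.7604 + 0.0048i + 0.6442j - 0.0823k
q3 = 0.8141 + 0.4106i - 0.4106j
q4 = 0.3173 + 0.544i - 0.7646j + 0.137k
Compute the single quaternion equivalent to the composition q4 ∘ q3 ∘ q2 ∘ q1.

q2 · q1 = 0.1393 + 0.4091i + 0.7714j + 0.4671k
q3 · q2 · q1 = 0.2622 + 0.1985i + 0.379j + 0.865k
q4 · q3 · q2 · q1 = 0.1465 - 0.5077i - 0.5236j + 0.6683k
0.1465 - 0.5077i - 0.5236j + 0.6683k


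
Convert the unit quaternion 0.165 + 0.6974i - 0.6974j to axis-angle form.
axis = (√2/2, -√2/2, 0), θ = 161°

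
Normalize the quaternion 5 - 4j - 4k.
0.6623 - 0.5298j - 0.5298k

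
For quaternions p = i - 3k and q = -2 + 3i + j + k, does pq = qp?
No: pq = i - 10j + 7k ≠ -5i + 10j + 5k = qp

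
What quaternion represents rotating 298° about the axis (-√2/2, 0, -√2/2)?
-0.8572 - 0.3642i - 0.3642k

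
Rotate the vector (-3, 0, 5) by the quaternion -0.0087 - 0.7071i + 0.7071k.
(-5, -0.025, 3)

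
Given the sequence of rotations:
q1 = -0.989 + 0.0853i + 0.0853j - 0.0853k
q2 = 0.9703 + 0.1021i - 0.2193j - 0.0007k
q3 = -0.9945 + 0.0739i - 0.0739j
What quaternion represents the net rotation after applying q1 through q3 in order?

q2 · q1 = -0.9497 + 0.0006i + 0.3083j - 0.0547k
q3 · q2 · q1 = 0.9672 - 0.0667i - 0.2324j + 0.0772k
0.9672 - 0.0667i - 0.2324j + 0.0772k


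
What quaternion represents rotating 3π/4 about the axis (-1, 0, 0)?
0.3827 - 0.9239i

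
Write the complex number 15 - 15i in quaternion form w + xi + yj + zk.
15 - 15i + 0j + 0k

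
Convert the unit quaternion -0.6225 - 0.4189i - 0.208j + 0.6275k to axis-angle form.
axis = (-0.5353, -0.2658, 0.8018), θ = 257°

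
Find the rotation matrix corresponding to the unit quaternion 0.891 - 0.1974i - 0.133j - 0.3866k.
[[0.6657, 0.7414, -0.0844], [-0.6364, 0.6231, 0.4546], [0.3896, -0.2489, 0.8867]]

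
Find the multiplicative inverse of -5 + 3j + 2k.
-0.1316 - 0.0789j - 0.0526k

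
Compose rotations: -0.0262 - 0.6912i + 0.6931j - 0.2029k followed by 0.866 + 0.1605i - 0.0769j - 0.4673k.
0.0467 - 0.2633i + 0.9578j - 0.1054k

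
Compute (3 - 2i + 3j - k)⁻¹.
0.1304 + 0.087i - 0.1304j + 0.0435k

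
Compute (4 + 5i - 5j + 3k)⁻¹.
0.0533 - 0.0667i + 0.0667j - 0.04k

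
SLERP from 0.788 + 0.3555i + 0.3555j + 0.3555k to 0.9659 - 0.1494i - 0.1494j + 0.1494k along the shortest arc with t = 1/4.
0.8854 + 0.2381i + 0.2381j + 0.3205k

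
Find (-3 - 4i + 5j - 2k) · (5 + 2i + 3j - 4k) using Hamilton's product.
-30 - 40i - 4j - 20k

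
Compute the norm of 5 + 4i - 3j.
√50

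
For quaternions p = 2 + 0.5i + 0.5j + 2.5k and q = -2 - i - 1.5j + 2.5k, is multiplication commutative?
No: pq = -9 + 2i - 7.75j - 0.25k ≠ -9 - 8i - 0.25j + 0.25k = qp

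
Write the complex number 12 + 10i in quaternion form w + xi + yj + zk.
12 + 10i + 0j + 0k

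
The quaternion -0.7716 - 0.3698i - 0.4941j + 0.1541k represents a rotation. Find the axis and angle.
axis = (-0.5813, -0.7768, 0.2423), θ = 281°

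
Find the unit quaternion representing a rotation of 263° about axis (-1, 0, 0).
-0.6626 - 0.749i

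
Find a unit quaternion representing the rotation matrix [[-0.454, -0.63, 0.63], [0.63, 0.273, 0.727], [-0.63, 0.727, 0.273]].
0.5225 + 0.6029j + 0.6029k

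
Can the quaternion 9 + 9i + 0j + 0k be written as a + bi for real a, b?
Yes. The quaternion 9 + 9i has j- and k-coefficients y = z = 0, so it lies in the complex subalgebra spanned by 1 and i.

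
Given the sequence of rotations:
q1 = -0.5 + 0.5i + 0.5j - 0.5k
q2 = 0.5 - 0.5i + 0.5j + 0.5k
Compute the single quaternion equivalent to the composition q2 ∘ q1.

q2 · q1 = -k
-k


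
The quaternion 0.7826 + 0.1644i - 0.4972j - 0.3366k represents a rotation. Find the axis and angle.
axis = (0.2641, -0.7987, -0.5407), θ = 77°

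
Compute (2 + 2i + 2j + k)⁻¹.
0.1538 - 0.1538i - 0.1538j - 0.0769k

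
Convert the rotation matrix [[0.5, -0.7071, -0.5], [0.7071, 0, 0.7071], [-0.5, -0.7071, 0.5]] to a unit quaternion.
0.7071 - 0.5i + 0.5k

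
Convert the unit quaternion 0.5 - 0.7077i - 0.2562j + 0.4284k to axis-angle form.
axis = (-0.8172, -0.2958, 0.4947), θ = 2π/3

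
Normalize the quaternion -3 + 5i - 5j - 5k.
-0.3273 + 0.5455i - 0.5455j - 0.5455k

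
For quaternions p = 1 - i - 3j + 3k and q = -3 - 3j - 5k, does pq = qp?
No: pq = 3 + 27i + j - 11k ≠ 3 - 21i + 11j - 17k = qp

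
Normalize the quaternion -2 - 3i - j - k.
-0.5164 - 0.7746i - 0.2582j - 0.2582k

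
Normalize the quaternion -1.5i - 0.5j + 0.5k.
-0.9045i - 0.3015j + 0.3015k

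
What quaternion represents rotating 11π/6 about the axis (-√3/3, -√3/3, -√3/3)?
-0.9659 - 0.1494i - 0.1494j - 0.1494k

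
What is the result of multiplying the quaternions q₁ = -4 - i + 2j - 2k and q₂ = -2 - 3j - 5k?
4 - 14i + 3j + 27k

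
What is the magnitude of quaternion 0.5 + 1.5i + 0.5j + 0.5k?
√3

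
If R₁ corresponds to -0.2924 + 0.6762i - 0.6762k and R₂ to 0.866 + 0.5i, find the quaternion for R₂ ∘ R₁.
-0.5913 + 0.4394i + 0.3381j - 0.5856k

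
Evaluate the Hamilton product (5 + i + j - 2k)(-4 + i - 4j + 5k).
-7 - 2i - 31j + 28k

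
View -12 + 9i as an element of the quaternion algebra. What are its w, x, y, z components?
-12 + 9i + 0j + 0k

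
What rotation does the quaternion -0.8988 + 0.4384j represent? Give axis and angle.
axis = (0, 1, 0), θ = 308°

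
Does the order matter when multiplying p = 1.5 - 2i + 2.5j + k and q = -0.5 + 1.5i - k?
Yes: pq = 3.25 + 0.75i - 1.75j - 5.75k ≠ 3.25 + 5.75i - 0.75j + 1.75k = qp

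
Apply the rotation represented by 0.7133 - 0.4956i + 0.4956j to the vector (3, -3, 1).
(3.707, -2.293, 0.018)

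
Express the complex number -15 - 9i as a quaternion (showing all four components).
-15 - 9i + 0j + 0k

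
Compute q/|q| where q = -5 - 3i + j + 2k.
-0.8006 - 0.4804i + 0.1601j + 0.3203k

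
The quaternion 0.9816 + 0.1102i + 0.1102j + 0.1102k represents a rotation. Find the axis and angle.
axis = (√3/3, √3/3, √3/3), θ = 22°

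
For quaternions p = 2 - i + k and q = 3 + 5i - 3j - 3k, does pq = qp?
No: pq = 14 + 10i - 4j ≠ 14 + 4i - 8j - 6k = qp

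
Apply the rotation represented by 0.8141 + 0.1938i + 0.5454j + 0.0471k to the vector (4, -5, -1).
(0.023, -3.186, -5.644)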